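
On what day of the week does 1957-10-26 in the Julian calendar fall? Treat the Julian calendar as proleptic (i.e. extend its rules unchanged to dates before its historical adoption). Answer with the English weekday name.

In the Gregorian calendar this is 8 November 1957 (JDN 2436151).
Since JDN mod 7 = 4 (0 = Monday), the day is Friday.

Friday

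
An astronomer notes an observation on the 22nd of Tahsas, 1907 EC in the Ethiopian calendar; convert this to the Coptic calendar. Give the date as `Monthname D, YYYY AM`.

Julian Day Number of the source date = 2420498.
Converting JDN 2420498 to the Coptic calendar gives 22 Koiak 1631 AM.

Koiak 22, 1631 AM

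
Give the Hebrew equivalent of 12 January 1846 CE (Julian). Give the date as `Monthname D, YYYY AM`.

Tevet 26, 5606 AM

The source date corresponds to 24 January 1846 in the Gregorian calendar (JDN 2395321).
That day falls on 26 Tevet 5606 AM in the Hebrew calendar.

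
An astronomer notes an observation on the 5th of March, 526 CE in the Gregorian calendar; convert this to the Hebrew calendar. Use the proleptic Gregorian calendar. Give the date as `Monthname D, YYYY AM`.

Julian Day Number of the source date = 1913241.
Converting JDN 1913241 to the Hebrew calendar gives 2 Adar II 4286 AM.

Adar II 2, 4286 AM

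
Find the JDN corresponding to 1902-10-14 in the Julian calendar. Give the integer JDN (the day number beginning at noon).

2416050

Equivalently 27 October 1902 (Gregorian).
JDN 2400001 is 17 November 1858 CE (Gregorian), MJD 0; the target day is +16049 days from there, so JDN = 2416050.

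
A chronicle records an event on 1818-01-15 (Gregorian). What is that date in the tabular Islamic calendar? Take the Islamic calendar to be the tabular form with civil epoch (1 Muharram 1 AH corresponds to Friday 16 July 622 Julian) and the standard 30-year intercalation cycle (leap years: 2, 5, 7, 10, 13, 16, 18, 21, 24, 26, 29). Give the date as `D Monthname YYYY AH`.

7 Rabi' al-Awwal 1233 AH

Julian Day Number of the source date = 2385085.
Converting JDN 2385085 to the tabular Islamic calendar gives 7 Rabi' al-Awwal 1233 AH.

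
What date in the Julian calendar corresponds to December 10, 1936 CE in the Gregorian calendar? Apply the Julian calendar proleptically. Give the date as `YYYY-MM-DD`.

1936-11-27

For dates in this range the Gregorian date is 13 days ahead of the Julian.
10 December 1936 Gregorian − 13 days → 27 November 1936 Julian.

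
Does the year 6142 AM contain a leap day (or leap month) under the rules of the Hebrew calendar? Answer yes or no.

Hebrew year 6142 is year 5 of its 19-year Metonic cycle; leap years are at positions 3, 6, 8, 11, 14, 17, 19, so it is a common year (12 months).

no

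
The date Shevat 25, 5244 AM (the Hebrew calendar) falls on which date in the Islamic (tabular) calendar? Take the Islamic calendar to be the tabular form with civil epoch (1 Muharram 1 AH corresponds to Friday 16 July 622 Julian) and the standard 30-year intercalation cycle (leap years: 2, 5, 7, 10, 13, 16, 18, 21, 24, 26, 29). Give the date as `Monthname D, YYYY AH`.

The source date corresponds to 31 January 1484 in the proleptic Gregorian calendar (JDN 2263110).
That day falls on 23 Dhu al-Hijjah 888 AH in the tabular Islamic calendar.

Dhu al-Hijjah 23, 888 AH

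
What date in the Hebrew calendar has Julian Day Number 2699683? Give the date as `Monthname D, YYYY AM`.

Iyar 17, 6439 AM

JDN 2699683 is 19 May 2679 in the Gregorian calendar.
In the Hebrew calendar that day is Iyar 17, 6439 AM.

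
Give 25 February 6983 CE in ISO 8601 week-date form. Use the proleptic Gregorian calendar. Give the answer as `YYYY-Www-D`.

The weekday is Tuesday (ISO weekday 2).
That Tuesday belongs to ISO week 9 of ISO year 6983.

6983-W09-2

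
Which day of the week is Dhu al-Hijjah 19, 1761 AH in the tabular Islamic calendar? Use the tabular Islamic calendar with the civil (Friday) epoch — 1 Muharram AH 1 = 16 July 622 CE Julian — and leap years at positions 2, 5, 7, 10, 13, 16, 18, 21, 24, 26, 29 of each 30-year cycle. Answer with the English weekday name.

Thursday

Equivalently 29 January 2331 Gregorian, JDN 2572468.
Since JDN mod 7 = 3 (0 = Monday), the day is Thursday.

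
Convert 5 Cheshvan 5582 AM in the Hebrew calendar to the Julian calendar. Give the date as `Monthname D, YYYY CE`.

Both dates share Julian Day Number 2386470; in the Julian calendar that is 19 October 1821 CE.

October 19, 1821 CE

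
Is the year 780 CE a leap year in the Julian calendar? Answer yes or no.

780 mod 4 = 0, so it is a leap year in the Julian calendar.

yes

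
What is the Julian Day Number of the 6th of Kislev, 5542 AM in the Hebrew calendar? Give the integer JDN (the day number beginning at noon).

In the Gregorian calendar the same day is 23 November 1781.
JDN 2451545 is 1 January 2000 CE (Gregorian); the target day is −79661 days from there, so JDN = 2371884.

2371884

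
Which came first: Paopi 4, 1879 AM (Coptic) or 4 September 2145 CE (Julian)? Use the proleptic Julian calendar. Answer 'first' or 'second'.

Converting both to JDN: 2511002 vs 2504766; the smaller is the second.

second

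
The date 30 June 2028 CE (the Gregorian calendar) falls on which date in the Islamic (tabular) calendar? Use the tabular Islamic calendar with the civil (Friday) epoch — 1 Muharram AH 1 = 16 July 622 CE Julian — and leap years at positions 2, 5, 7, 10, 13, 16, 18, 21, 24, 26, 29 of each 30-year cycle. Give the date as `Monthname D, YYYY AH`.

Safar 7, 1450 AH

Julian Day Number of the source date = 2461953.
Converting JDN 2461953 to the tabular Islamic calendar gives 7 Safar 1450 AH.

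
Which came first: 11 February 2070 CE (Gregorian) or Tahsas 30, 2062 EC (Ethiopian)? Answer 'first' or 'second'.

second

Converting both to JDN: 2477154 vs 2477120; the smaller is the second.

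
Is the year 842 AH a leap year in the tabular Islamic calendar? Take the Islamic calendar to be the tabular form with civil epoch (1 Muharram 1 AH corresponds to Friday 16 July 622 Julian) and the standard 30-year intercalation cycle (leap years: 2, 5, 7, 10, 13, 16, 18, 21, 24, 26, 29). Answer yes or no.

yes

Year 842 AH is year 2 of its 30-year cycle; leap positions are 2, 5, 7, 10, 13, 16, 18, 21, 24, 26, 29, so it is a leap year (355 days).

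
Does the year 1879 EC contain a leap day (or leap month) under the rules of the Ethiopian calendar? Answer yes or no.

yes

1879 mod 4 = 3; in the Ethiopian calendar a year is leap when year mod 4 = 3, so it is a leap year.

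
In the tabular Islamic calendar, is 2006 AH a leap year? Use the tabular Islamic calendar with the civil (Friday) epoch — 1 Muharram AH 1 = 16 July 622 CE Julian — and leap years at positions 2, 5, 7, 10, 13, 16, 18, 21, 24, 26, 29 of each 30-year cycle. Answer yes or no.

yes

Year 2006 AH is year 26 of its 30-year cycle; leap positions are 2, 5, 7, 10, 13, 16, 18, 21, 24, 26, 29, so it is a leap year (355 days).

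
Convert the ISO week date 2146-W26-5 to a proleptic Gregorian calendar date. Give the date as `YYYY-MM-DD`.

ISO week 1 of 2146 is the week containing the first Thursday of 2146.
Week 26, day 5 (Friday) lands on 2146-07-01.

2146-07-01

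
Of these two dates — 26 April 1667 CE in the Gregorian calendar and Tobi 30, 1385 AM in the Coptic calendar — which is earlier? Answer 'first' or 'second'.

first

The two dates have Julian Day Numbers 2330035 and 2330685 respectively.
Since 2330035 < 2330685, the first date comes first.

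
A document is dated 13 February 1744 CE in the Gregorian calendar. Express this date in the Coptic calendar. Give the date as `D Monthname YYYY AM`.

Julian Day Number of the source date = 2358086.
Converting JDN 2358086 to the Coptic calendar gives 7 Meshir 1460 AM.

7 Meshir 1460 AM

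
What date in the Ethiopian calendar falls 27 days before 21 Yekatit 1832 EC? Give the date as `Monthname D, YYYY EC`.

Tir 24, 1832 EC

JDN of 21 Yekatit 1832 EC = 2393164.
2393164 − 27 = 2393137.
JDN 2393137 in the Ethiopian calendar is Tir 24, 1832 EC.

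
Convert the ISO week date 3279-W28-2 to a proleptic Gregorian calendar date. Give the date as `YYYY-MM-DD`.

ISO week 1 of 3279 is the week containing the first Thursday of 3279.
Week 28, day 2 (Tuesday) lands on 3279-07-11.

3279-07-11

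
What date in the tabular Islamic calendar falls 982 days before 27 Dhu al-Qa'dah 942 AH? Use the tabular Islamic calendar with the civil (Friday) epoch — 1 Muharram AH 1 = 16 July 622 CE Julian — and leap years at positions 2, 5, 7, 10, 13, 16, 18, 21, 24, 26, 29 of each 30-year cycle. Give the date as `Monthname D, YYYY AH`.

Safar 19, 940 AH

The starting date is JDN 2282220; 2282220 − 982 = 2281238.
JDN 2281238 corresponds to Safar 19, 940 AH.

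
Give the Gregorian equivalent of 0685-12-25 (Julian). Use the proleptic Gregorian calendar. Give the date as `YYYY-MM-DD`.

0685-12-28

For dates in this range the Gregorian date is 3 days ahead of the Julian.
25 December 685 Julian + 3 days → 28 December 685 Gregorian.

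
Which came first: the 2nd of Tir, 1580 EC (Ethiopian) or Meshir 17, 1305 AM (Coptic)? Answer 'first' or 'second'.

First date → JDN 2301072; second date → JDN 2301482.
JDN 2301072 < JDN 2301482, so the first date is earlier.

first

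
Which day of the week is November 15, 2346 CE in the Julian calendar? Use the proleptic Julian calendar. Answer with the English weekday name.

Sunday

In the Gregorian calendar this is 1 December 2346 (JDN 2578253).
Since JDN mod 7 = 6 (0 = Monday), the day is Sunday.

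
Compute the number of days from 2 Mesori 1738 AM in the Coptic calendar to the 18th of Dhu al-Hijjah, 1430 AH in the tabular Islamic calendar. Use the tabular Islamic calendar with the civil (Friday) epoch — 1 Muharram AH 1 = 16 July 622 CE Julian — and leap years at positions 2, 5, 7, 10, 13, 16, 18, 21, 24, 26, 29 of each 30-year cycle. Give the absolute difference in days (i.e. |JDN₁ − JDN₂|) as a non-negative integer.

4628

JDN of the first date = 2459800.
JDN of the second date = 2455172.
|2455172 − 2459800| = 4628.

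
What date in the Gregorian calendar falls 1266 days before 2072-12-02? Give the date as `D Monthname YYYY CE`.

Counting 1266 days back from JDN 2478179 reaches JDN 2476913, which is 15 June 2069 CE.

15 June 2069 CE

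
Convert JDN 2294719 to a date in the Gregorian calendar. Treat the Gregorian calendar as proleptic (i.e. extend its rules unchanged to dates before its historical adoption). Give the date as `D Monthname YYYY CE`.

17 August 1570 CE

Counting from JDN 2299161 = 15 Oct 1582 gives an offset of -4442 days.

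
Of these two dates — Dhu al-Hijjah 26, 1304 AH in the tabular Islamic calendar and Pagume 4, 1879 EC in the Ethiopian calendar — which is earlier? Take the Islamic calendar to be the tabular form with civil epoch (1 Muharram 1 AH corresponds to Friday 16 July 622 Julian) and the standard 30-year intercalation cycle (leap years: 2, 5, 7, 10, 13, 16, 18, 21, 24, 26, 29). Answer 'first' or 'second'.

second

Converting both to JDN: 2410530 vs 2410523; the smaller is the second.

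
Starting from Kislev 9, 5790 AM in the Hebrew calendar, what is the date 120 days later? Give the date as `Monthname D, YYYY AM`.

Adar II 11, 5790 AM

JDN of Kislev 9, 5790 AM = 2462457.
2462457 + 120 = 2462577.
JDN 2462577 in the Hebrew calendar is Adar II 11, 5790 AM.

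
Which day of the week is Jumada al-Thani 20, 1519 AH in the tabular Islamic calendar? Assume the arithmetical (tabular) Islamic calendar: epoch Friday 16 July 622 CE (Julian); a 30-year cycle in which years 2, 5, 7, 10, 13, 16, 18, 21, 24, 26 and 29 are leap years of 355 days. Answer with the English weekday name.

Thursday

In the Gregorian calendar this is 20 October 2095 (JDN 2486536).
Since JDN mod 7 = 3 (0 = Monday), the day is Thursday.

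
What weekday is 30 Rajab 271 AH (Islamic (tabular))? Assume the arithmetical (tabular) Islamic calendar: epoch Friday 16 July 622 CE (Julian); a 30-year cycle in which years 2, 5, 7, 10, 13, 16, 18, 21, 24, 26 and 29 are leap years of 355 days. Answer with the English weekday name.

This is JDN 2044325 (25 January 885 Gregorian).
2044325 ≡ 3 (mod 7); counting from Monday = 0 gives Thursday.

Thursday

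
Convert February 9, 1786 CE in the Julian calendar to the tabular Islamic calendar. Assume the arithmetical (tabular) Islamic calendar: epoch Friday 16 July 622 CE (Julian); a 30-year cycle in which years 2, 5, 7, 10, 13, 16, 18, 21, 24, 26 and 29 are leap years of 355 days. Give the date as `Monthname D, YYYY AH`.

Rabi' al-Thani 20, 1200 AH

The source date corresponds to 20 February 1786 in the Gregorian calendar (JDN 2373434).
That day falls on 20 Rabi' al-Thani 1200 AH in the tabular Islamic calendar.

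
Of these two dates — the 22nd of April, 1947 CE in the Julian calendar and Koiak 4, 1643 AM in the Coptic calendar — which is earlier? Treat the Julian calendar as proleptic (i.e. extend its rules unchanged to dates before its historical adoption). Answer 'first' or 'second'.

The two dates have Julian Day Numbers 2432311 and 2424863 respectively.
Since 2424863 < 2432311, the second date comes first.

second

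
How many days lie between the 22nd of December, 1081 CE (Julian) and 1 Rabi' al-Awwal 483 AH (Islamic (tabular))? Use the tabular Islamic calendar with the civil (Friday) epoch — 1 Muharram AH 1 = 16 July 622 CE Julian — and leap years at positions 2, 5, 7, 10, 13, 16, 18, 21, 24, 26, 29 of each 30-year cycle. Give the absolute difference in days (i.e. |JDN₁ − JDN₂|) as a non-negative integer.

JDN of the first date = 2116249.
JDN of the second date = 2119304.
|2119304 − 2116249| = 3055.

3055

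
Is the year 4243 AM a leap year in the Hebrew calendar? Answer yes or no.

yes

Hebrew year 4243 is year 6 of its 19-year Metonic cycle; leap years are at positions 3, 6, 8, 11, 14, 17, 19, so it is a leap year (13 months).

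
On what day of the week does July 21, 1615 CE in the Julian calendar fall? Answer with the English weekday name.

Friday

This is JDN 2311138 (31 July 1615 Gregorian).
JDN 2311138 mod 7 = 4, and JDN 0 was a Monday, so this is a Friday.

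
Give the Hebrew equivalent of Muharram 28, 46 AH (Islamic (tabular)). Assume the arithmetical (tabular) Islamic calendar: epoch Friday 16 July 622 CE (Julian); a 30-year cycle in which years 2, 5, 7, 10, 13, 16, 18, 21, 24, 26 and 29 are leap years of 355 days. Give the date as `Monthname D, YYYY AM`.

Both dates share Julian Day Number 1964413; in the Hebrew calendar that is 29 Nisan 4426 AM.

Nisan 29, 4426 AM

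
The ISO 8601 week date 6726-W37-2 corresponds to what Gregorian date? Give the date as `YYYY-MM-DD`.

ISO week 1 of 6726 is the week containing the first Thursday of 6726.
Week 37, day 2 (Tuesday) lands on 6726-09-14.

6726-09-14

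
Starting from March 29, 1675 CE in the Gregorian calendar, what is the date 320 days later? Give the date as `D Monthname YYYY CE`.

Counting 320 days forward from JDN 2332929 reaches JDN 2333249, which is 12 February 1676 CE.

12 February 1676 CE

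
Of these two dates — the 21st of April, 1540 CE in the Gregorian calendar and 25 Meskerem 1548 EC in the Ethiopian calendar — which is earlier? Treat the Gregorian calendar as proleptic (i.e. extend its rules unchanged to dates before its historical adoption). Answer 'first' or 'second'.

The two dates have Julian Day Numbers 2283644 and 2289287 respectively.
Since 2283644 < 2289287, the first date comes first.

first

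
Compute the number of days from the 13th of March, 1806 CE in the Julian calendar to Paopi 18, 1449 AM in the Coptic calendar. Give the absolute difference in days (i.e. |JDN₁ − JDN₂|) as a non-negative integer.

26812

First date → JDN 2380771; second date → JDN 2353959.
The interval is |2380771 − 2353959| = 26812 days.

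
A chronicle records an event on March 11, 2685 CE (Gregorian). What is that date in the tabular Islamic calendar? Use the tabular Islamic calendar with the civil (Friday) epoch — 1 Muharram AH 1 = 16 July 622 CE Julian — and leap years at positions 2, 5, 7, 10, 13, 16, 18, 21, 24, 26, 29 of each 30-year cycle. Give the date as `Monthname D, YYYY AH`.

Dhu al-Hijjah 13, 2126 AH

Julian Day Number of the source date = 2701806.
Converting JDN 2701806 to the tabular Islamic calendar gives 13 Dhu al-Hijjah 2126 AH.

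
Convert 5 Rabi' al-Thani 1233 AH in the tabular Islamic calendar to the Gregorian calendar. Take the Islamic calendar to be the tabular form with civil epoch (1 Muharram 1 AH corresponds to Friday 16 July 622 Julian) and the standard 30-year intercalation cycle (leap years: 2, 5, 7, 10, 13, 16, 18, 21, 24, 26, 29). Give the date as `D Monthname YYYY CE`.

Both dates share Julian Day Number 2385113; in the Gregorian calendar that is 12 February 1818 CE.

12 February 1818 CE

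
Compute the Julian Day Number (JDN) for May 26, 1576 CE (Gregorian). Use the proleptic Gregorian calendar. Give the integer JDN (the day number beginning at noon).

JDN 2299161 is 15 October 1582 CE (Gregorian); the target day is −2333 days from there, so JDN = 2296828.

2296828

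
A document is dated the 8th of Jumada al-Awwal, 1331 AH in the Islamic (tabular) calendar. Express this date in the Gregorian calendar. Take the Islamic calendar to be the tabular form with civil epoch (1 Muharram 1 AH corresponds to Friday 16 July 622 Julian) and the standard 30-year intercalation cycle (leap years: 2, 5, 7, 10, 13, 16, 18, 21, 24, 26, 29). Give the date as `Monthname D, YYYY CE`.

April 15, 1913 CE

Julian Day Number of the source date = 2419873.
Converting JDN 2419873 to the Gregorian calendar gives 15 April 1913 CE.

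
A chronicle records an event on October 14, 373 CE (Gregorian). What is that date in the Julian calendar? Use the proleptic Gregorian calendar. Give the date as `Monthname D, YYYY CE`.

October 13, 373 CE

At this point the Julian calendar is 1 day behind the Gregorian.
14 October 373 Gregorian − 1 day → 13 October 373 Julian.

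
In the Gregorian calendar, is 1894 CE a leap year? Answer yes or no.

1894 is not divisible by 4, so it is a common year.

no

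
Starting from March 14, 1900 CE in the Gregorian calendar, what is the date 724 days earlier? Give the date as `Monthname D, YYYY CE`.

March 20, 1898 CE

The starting date is JDN 2415093; 2415093 − 724 = 2414369.
JDN 2414369 corresponds to March 20, 1898 CE.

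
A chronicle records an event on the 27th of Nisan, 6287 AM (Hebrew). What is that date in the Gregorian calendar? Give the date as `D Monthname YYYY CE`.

Julian Day Number of the source date = 2644146.
Converting JDN 2644146 to the Gregorian calendar gives 29 April 2527 CE.

29 April 2527 CE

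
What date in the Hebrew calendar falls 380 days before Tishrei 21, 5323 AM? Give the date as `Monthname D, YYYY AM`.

JDN of Tishrei 21, 5323 AM = 2291841.
2291841 − 380 = 2291461.
JDN 2291461 in the Hebrew calendar is Elul 24, 5321 AM.

Elul 24, 5321 AM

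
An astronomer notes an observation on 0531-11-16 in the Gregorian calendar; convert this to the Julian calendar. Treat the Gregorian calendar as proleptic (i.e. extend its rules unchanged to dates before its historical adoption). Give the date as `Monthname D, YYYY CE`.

For dates in this range the Gregorian date is 2 days ahead of the Julian.
16 November 531 Gregorian − 2 days → 14 November 531 Julian.

November 14, 531 CE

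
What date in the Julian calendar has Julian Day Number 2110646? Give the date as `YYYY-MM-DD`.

The proleptic Gregorian equivalent of JDN 2110646 is 26 August 1066.
In the Julian calendar that day is 1066-08-20.

1066-08-20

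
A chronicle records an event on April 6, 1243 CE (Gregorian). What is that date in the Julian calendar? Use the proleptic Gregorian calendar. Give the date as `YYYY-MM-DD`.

For dates in this range the Gregorian date is 7 days ahead of the Julian.
6 April 1243 Gregorian − 7 days → 30 March 1243 Julian.

1243-03-30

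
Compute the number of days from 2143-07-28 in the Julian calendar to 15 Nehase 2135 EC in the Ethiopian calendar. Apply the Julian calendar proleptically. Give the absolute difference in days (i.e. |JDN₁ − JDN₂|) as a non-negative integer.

JDN of the first date = 2503997.
JDN of the second date = 2504008.
|2504008 − 2503997| = 11.

11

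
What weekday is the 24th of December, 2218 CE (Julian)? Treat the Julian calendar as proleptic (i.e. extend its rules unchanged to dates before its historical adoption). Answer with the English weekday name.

Equivalently 8 January 2219 Gregorian, JDN 2531540.
JDN 2531540 mod 7 = 4, and JDN 0 was a Monday, so this is a Friday.

Friday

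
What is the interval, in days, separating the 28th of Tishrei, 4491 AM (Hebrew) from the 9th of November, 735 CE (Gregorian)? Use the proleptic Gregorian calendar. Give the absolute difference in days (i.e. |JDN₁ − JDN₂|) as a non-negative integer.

JDN of the first date = 1987978.
JDN of the second date = 1989825.
|1989825 − 1987978| = 1847.

1847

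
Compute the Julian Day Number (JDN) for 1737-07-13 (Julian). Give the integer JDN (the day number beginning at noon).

Equivalently 24 July 1737 (Gregorian).
JDN 2299161 is 15 October 1582 CE (Gregorian); the target day is +56530 days from there, so JDN = 2355691.

2355691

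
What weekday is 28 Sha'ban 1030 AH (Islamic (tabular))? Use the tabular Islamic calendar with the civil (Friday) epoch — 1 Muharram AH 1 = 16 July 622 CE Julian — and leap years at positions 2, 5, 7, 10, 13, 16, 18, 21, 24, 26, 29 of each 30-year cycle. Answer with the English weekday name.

Sunday

This is JDN 2313317 (18 July 1621 Gregorian).
2313317 ≡ 6 (mod 7); counting from Monday = 0 gives Sunday.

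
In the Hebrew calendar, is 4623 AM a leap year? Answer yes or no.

yes

Hebrew year 4623 is year 6 of its 19-year Metonic cycle; leap years are at positions 3, 6, 8, 11, 14, 17, 19, so it is a leap year (13 months).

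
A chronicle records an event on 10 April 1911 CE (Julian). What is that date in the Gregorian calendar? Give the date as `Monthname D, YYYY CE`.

The Julian–Gregorian offset here is 13 days (Julian trailing).
10 April 1911 Julian + 13 days → 23 April 1911 Gregorian.

April 23, 1911 CE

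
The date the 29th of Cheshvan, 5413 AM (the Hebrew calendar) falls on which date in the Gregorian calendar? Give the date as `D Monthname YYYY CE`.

Julian Day Number of the source date = 2324745.
Converting JDN 2324745 to the Gregorian calendar gives 31 October 1652 CE.

31 October 1652 CE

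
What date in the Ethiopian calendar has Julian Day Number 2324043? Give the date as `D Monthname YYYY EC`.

23 Hidar 1643 EC

JDN 2324043 is 29 November 1650 in the Gregorian calendar.
In the Ethiopian calendar that day is 23 Hidar 1643 EC.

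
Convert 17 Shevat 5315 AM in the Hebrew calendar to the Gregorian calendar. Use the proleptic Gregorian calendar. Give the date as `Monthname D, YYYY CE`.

January 19, 1555 CE

Julian Day Number of the source date = 2289030.
Converting JDN 2289030 to the Gregorian calendar gives 19 January 1555 CE.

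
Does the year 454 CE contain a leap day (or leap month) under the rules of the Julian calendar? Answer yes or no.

454 mod 4 = 2, so it is a common year in the Julian calendar.

no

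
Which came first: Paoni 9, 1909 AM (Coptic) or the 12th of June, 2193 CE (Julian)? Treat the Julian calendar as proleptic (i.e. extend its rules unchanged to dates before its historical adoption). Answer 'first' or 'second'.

Converting both to JDN: 2522205 vs 2522214; the smaller is the first.

first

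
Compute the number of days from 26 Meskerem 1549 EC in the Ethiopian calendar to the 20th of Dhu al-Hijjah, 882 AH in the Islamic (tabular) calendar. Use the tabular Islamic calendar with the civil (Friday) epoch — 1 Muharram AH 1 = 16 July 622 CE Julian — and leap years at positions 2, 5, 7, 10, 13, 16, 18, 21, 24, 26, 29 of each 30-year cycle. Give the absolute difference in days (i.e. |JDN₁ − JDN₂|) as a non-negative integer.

First date → JDN 2289653; second date → JDN 2260981.
The interval is |2289653 − 2260981| = 28672 days.

28672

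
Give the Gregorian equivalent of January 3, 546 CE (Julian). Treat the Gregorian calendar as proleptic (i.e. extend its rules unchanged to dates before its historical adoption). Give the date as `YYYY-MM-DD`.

The Julian–Gregorian offset here is 2 days (Julian trailing).
3 January 546 Julian + 2 days → 5 January 546 Gregorian.

0546-01-05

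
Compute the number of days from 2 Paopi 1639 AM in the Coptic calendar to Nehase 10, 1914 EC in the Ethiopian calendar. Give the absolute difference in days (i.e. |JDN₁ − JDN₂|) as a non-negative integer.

57

First date → JDN 2423340; second date → JDN 2423283.
The interval is |2423340 − 2423283| = 57 days.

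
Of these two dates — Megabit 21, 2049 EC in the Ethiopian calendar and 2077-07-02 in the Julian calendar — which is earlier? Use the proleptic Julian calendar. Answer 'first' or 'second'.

first

The two dates have Julian Day Numbers 2472453 and 2479865 respectively.
Since 2472453 < 2479865, the first date comes first.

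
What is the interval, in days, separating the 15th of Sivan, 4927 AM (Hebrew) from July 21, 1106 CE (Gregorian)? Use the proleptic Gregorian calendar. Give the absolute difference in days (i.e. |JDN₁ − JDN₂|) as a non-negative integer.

JDN of the first date = 2147459.
JDN of the second date = 2125219.
|2125219 − 2147459| = 22240.

22240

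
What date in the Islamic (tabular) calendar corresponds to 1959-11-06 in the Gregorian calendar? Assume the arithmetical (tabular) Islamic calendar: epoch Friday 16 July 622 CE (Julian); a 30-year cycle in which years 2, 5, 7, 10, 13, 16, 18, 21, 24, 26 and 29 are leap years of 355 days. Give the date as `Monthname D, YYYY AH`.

Julian Day Number of the source date = 2436879.
Converting JDN 2436879 to the tabular Islamic calendar gives 5 Jumada al-Awwal 1379 AH.

Jumada al-Awwal 5, 1379 AH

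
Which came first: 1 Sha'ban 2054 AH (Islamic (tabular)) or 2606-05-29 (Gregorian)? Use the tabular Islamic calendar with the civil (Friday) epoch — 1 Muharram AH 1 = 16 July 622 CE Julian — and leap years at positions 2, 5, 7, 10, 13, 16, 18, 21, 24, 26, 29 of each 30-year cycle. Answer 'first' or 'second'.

second

Converting both to JDN: 2676162 vs 2673030; the smaller is the second.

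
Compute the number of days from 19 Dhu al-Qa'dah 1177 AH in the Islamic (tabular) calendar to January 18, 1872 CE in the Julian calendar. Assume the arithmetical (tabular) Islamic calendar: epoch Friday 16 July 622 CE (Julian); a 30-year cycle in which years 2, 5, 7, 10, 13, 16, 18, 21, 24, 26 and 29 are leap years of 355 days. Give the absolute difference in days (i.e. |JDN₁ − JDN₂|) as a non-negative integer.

First date → JDN 2365488; second date → JDN 2404823.
The interval is |2365488 − 2404823| = 39335 days.

39335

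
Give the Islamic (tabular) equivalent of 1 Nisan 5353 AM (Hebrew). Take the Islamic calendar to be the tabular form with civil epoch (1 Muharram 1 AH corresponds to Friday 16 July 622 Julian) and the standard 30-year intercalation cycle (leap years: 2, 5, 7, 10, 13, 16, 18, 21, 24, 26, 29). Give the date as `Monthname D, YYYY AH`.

Rajab 1, 1001 AH

The source date corresponds to 3 April 1593 in the Gregorian calendar (JDN 2302984).
That day falls on 1 Rajab 1001 AH in the tabular Islamic calendar.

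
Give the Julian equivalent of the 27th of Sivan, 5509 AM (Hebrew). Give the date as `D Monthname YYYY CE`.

2 June 1749 CE

Both dates share Julian Day Number 2360033; in the Julian calendar that is 2 June 1749 CE.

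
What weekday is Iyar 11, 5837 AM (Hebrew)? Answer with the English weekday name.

Equivalently 4 May 2077 Gregorian, JDN 2479793.
Since JDN mod 7 = 1 (0 = Monday), the day is Tuesday.

Tuesday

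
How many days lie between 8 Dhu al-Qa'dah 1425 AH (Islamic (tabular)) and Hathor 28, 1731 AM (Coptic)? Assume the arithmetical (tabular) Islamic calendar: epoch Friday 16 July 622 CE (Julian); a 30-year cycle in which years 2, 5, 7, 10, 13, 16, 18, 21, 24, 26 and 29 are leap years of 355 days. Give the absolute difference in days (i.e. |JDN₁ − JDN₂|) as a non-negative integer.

3639

First date → JDN 2453360; second date → JDN 2456999.
The interval is |2453360 − 2456999| = 3639 days.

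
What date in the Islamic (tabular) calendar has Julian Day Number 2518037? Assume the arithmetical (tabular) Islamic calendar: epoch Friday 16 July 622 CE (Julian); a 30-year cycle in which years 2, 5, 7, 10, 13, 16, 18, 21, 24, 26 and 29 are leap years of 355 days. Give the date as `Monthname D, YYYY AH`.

Jumada al-Awwal 13, 1608 AH

The Gregorian equivalent of JDN 2518037 is 18 January 2182.
In the tabular Islamic calendar that day is Jumada al-Awwal 13, 1608 AH.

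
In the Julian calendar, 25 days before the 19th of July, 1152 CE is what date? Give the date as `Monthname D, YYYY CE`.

June 24, 1152 CE

The starting date is JDN 2142026; 2142026 − 25 = 2142001.
JDN 2142001 corresponds to June 24, 1152 CE.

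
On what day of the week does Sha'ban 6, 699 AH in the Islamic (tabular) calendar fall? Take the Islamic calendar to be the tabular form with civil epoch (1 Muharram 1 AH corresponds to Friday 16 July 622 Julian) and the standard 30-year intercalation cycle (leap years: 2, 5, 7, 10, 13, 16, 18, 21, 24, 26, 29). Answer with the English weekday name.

Wednesday

Equivalently 5 May 1300 Gregorian, JDN 2196000.
Since JDN mod 7 = 2 (0 = Monday), the day is Wednesday.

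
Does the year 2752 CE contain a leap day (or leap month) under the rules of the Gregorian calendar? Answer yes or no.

2752 is divisible by 4 and not by 100, so it is a leap year.

yes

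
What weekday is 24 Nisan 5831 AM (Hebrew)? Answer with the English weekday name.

Thursday

In the Gregorian calendar this is 23 April 2071 (JDN 2477590).
Since JDN mod 7 = 3 (0 = Monday), the day is Thursday.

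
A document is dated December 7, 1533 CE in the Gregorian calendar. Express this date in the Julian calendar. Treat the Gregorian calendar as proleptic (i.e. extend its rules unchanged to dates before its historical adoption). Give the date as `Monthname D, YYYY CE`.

For dates in this range the Gregorian date is 10 days ahead of the Julian.
7 December 1533 Gregorian − 10 days → 27 November 1533 Julian.

November 27, 1533 CE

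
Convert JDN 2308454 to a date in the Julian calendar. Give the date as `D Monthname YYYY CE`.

15 March 1608 CE

The Gregorian equivalent of JDN 2308454 is 25 March 1608.
In the Julian calendar that day is 15 March 1608 CE.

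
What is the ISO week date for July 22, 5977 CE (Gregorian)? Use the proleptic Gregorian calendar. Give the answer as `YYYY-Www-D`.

The weekday is Friday (ISO weekday 5).
That Friday belongs to ISO week 29 of ISO year 5977.

5977-W29-5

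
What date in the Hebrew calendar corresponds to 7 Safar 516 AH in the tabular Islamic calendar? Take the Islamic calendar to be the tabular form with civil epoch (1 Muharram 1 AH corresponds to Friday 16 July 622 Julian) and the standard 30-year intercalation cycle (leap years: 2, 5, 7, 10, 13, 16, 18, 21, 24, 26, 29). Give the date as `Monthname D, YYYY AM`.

Iyar 8, 4882 AM

The source date corresponds to 24 April 1122 in the proleptic Gregorian calendar (JDN 2130975).
That day falls on 8 Iyar 4882 AM in the Hebrew calendar.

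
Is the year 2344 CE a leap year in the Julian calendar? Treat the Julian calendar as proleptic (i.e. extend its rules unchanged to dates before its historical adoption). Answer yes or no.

2344 mod 4 = 0, so it is a leap year in the Julian calendar.

yes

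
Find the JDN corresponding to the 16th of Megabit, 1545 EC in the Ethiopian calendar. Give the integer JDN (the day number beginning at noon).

2288362

In the proleptic Gregorian calendar the same day is 22 March 1553.
JDN 2451545 is 1 January 2000 CE (Gregorian); the target day is −163183 days from there, so JDN = 2288362.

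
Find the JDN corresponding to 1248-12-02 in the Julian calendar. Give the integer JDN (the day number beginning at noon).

2177226

In the proleptic Gregorian calendar the same day is 9 December 1248.
JDN 2299161 is 15 October 1582 CE (Gregorian); the target day is −121935 days from there, so JDN = 2177226.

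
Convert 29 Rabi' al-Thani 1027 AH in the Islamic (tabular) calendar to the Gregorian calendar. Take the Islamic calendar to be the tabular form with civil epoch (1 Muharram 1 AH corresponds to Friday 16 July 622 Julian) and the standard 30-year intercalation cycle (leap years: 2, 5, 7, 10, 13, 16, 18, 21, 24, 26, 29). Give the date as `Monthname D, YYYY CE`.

April 25, 1618 CE

Julian Day Number of the source date = 2312137.
Converting JDN 2312137 to the Gregorian calendar gives 25 April 1618 CE.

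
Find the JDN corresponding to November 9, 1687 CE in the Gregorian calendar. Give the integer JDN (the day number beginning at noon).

JDN 2299161 is 15 October 1582 CE (Gregorian); the target day is +38376 days from there, so JDN = 2337537.

2337537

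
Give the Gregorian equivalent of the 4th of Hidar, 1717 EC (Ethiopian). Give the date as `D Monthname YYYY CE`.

Both dates share Julian Day Number 2351053; in the Gregorian calendar that is 11 November 1724 CE.

11 November 1724 CE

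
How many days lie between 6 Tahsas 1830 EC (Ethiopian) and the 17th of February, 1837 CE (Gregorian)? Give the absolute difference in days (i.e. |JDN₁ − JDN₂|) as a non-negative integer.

First date → JDN 2392358; second date → JDN 2392058.
The interval is |2392358 − 2392058| = 300 days.

300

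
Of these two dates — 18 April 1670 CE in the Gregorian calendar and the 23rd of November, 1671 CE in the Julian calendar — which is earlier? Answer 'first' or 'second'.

First date → JDN 2331123; second date → JDN 2331717.
JDN 2331123 < JDN 2331717, so the first date is earlier.

first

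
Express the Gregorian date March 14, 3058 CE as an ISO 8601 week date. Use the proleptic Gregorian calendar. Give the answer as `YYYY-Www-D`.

3058-W10-7

The weekday is Sunday (ISO weekday 7).
That Sunday belongs to ISO week 10 of ISO year 3058.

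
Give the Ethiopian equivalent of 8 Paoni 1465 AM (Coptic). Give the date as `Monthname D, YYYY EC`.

Both dates share Julian Day Number 2360033; in the Ethiopian calendar that is 8 Sene 1741 EC.

Sene 8, 1741 EC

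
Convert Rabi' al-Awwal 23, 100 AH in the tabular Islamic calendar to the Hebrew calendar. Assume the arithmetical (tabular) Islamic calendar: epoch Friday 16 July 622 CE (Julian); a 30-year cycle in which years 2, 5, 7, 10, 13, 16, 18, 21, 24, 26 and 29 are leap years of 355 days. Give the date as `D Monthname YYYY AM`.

Julian Day Number of the source date = 1983603.
Converting JDN 1983603 to the Hebrew calendar gives 23 Cheshvan 4479 AM.

23 Cheshvan 4479 AM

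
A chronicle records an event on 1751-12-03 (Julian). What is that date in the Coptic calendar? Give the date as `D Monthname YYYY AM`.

The source date corresponds to 14 December 1751 in the Gregorian calendar (JDN 2360947).
That day falls on 6 Koiak 1468 AM in the Coptic calendar.

6 Koiak 1468 AM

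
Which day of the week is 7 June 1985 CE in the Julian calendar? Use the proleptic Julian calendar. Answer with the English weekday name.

This is JDN 2446237 (20 June 1985 Gregorian).
Since JDN mod 7 = 3 (0 = Monday), the day is Thursday.

Thursday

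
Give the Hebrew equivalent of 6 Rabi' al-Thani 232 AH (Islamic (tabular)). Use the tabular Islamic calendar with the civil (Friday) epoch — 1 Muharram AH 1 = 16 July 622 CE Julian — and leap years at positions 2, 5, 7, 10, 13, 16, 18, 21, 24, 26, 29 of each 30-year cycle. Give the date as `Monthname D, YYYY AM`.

Kislev 7, 4607 AM

Both dates share Julian Day Number 2030393; in the Hebrew calendar that is 7 Kislev 4607 AM.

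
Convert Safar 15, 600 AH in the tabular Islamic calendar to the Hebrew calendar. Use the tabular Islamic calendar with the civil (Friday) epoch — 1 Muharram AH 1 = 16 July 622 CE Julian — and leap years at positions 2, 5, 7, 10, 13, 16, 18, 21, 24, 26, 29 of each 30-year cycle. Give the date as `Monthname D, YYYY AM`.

The source date corresponds to 31 October 1203 in the proleptic Gregorian calendar (JDN 2160750).
That day falls on 17 Cheshvan 4964 AM in the Hebrew calendar.

Cheshvan 17, 4964 AM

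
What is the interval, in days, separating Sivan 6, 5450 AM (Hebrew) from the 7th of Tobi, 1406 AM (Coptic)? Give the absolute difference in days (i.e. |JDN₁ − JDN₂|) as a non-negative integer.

122

JDN of the first date = 2338454.
JDN of the second date = 2338332.
|2338332 − 2338454| = 122.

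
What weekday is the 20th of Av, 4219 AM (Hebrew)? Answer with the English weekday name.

This is JDN 1888924 (6 August 459 Gregorian).
JDN 1888924 mod 7 = 2, and JDN 0 was a Monday, so this is a Wednesday.

Wednesday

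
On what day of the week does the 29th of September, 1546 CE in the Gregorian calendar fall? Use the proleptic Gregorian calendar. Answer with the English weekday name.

Sunday

Since JDN mod 7 = 6 (0 = Monday), the day is Sunday.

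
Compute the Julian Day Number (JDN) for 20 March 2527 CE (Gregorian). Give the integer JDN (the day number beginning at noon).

2644106

JDN 2400001 is 17 November 1858 CE (Gregorian), MJD 0; the target day is +244105 days from there, so JDN = 2644106.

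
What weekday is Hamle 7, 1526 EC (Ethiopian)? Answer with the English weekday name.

In the proleptic Gregorian calendar this is 11 July 1534 (JDN 2281533).
2281533 ≡ 2 (mod 7); counting from Monday = 0 gives Wednesday.

Wednesday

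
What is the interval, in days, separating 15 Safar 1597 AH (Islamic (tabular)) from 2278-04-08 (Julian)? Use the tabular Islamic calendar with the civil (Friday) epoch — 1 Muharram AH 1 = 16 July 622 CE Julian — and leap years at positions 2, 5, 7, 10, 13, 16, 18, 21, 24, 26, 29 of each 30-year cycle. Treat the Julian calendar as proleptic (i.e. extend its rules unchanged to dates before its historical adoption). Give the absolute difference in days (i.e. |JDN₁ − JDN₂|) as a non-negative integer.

39142

JDN of the first date = 2514053.
JDN of the second date = 2553195.
|2553195 − 2514053| = 39142.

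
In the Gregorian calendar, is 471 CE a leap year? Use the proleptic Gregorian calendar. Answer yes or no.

471 is not divisible by 4, so it is a common year.

no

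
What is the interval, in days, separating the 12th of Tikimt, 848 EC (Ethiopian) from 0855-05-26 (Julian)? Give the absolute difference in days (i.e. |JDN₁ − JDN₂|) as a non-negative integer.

First date → JDN 2033629; second date → JDN 2033492.
The interval is |2033629 − 2033492| = 137 days.

137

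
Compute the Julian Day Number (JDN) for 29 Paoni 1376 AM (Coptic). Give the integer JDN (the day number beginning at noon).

Equivalently 3 July 1660 (Gregorian).
JDN 2299161 is 15 October 1582 CE (Gregorian); the target day is +28386 days from there, so JDN = 2327547.

2327547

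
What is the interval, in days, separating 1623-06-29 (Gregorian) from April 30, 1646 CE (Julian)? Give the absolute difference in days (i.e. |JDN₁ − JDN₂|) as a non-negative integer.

8351

JDN of the first date = 2314028.
JDN of the second date = 2322379.
|2322379 − 2314028| = 8351.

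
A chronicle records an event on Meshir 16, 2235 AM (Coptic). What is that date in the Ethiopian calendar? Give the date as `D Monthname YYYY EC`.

The source date corresponds to 27 February 2519 in the Gregorian calendar (JDN 2641163).
That day falls on 16 Yekatit 2511 EC in the Ethiopian calendar.

16 Yekatit 2511 EC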